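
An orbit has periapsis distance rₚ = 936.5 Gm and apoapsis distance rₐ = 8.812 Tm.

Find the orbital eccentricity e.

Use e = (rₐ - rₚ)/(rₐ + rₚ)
rₚ = 936.5 Gm = 9.365 × 10^11 m
rₐ = 8.812 Tm = 8.812 × 10^12 m
rₐ − rₚ = 7.8755 × 10^12 m
rₐ + rₚ = 9.7485 × 10^12 m
e = (rₐ − rₚ)/(rₐ + rₚ) = 0.807868

Final answer: e = 0.8079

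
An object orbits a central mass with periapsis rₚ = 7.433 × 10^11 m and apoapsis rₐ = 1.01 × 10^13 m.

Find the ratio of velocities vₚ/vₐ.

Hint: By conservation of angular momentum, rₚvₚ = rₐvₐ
rₚ = 7.433 × 10^11 m
rₐ = 1.01 × 10^13 m
rₚvₚ = rₐvₐ  ⇒  vₚ/vₐ = rₐ/rₚ
vₚ/vₐ = (1.01 × 10^13) / (7.433 × 10^11) = 13.5881

Final answer: vₚ/vₐ = 13.59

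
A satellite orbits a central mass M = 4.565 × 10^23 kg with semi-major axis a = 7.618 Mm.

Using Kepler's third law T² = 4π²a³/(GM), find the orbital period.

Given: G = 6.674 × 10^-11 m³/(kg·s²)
M = 4.565 × 10^23 kg
GM = G × M = 6.674 × 10^-11 × 4.565 × 10^23 = 3.04668 × 10^13 m³/s²
a = 7.618 Mm = 7.618 × 10^6 m
a³ = 4.42102 × 10^20 m³
T = 2π √(a³/GM) = 2π √((4.42102 × 10^20) / (3.04668 × 10^13)) = 2π × 3809.32 s
T = 23934.7 s ≈ 6.649 hours

Final answer: 6.649 hours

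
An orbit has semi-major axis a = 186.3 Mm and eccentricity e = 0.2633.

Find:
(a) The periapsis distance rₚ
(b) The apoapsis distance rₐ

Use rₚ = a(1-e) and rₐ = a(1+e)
a = 186.3 Mm = 1.863 × 10^8 m
e = 0.2633:  1 − e = 0.7367,  1 + e = 1.2633
(a) rₚ = a(1 − e) = 1.863 × 10^8 m × 0.7367 = 1.37247 × 10^8 m ≈ 137.2 Mm
(b) rₐ = a(1 + e) = 1.863 × 10^8 m × 1.2633 = 2.35353 × 10^8 m ≈ 235.4 Mm

Final answer:
(a) rₚ = 137.2 Mm
(b) rₐ = 235.4 Mm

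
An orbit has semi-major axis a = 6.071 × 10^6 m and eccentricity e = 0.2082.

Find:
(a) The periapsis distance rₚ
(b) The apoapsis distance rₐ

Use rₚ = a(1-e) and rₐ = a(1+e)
a = 6.071 × 10^6 m
e = 0.2082:  1 − e = 0.7918,  1 + e = 1.2082
(a) rₚ = a(1 − e) = 6.071 × 10^6 m × 0.7918 = 4.80702 × 10^6 m ≈ 4.807 × 10^6 m
(b) rₐ = a(1 + e) = 6.071 × 10^6 m × 1.2082 = 7.33498 × 10^6 m ≈ 7.335 × 10^6 m

Final answer:
(a) rₚ = 4.807 × 10^6 m
(b) rₐ = 7.335 × 10^6 m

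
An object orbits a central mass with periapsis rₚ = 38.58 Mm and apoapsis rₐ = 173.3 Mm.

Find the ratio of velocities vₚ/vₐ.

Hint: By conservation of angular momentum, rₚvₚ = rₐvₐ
rₚ = 38.58 Mm = 3.858 × 10^7 m
rₐ = 173.3 Mm = 1.733 × 10^8 m
rₚvₚ = rₐvₐ  ⇒  vₚ/vₐ = rₐ/rₚ
vₚ/vₐ = (1.733 × 10^8) / (3.858 × 10^7) = 4.49196

Final answer: vₚ/vₐ = 4.492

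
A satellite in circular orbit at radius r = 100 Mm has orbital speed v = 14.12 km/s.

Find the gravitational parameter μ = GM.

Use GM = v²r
r = 100 Mm = 1 × 10^8 m
v = 14.12 km/s = 14120 m/s
v² = 1.99374 × 10^8 m²/s²
GM = v²r = 1.99374 × 10^8 × 1 × 10^8 = 1.99374 × 10^16 m³/s²
GM ≈ 1.994 × 10^16 m³/s²

Final answer: GM = 1.994 × 10^16 m³/s²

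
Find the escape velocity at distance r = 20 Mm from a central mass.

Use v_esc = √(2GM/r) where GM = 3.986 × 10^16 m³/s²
r = 20 Mm = 2 × 10^7 m
GM = 3.986 × 10^16 m³/s²
2GM/r = 2 × (3.986 × 10^16) / (2 × 10^7) = 3.986 × 10^9 m²/s²
v_esc = √(2GM/r) = 63134.8 m/s ≈ 63.13 km/s

Final answer: 63.13 km/s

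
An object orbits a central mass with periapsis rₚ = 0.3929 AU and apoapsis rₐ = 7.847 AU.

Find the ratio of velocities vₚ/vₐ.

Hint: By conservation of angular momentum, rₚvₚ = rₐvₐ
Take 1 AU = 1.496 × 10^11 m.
rₚ = 0.3929 AU = 5.87778 × 10^10 m
rₐ = 7.847 AU = 1.17391 × 10^12 m
rₚvₚ = rₐvₐ  ⇒  vₚ/vₐ = rₐ/rₚ
vₚ/vₐ = (1.17391 × 10^12) / (5.87778 × 10^10) = 19.972

Final answer: vₚ/vₐ = 19.97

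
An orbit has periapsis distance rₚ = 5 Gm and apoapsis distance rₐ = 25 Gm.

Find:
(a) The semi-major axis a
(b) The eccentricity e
rₚ = 5 Gm = 5 × 10^9 m
rₐ = 25 Gm = 2.5 × 10^10 m
(a) a = (rₚ + rₐ)/2 = 1.5 × 10^10 m ≈ 15 Gm
(b) e = (rₐ − rₚ)/(rₐ + rₚ) = (2 × 10^10) / (3 × 10^10) = 0.666667

Final answer:
(a) a = 15 Gm
(b) e = 0.6667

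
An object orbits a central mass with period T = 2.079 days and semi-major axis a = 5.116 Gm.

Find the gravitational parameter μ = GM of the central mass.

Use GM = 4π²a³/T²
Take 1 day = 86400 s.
T = 2.079 days = 179626 s
a = 5.116 Gm = 5.116 × 10^9 m
a³ = 1.33903 × 10^29 m³
T² = 3.22654 × 10^10 s²
GM = 4π² × (1.33903 × 10^29) / (3.22654 × 10^10) = 1.63838 × 10^20 m³/s²
GM ≈ 1.638 × 10^20 m³/s²

Final answer: GM = 1.638 × 10^20 m³/s²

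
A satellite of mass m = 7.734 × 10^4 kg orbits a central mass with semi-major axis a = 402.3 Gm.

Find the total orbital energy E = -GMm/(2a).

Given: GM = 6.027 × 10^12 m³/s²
a = 402.3 Gm = 4.023 × 10^11 m
GM = 6.027 × 10^12 m³/s²
2a = 8.046 × 10^11 m
GMm = 6.027 × 10^12 × 77340 = 4.66128 × 10^17 m³·kg/s²
E = −GMm/(2a) = -579329 J ≈ -579.3 kJ

Final answer: -579.3 kJ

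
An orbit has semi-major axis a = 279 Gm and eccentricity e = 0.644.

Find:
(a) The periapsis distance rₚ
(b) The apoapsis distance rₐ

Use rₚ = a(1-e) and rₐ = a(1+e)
a = 279 Gm = 2.79 × 10^11 m
e = 0.644:  1 − e = 0.356,  1 + e = 1.644
(a) rₚ = a(1 − e) = 2.79 × 10^11 m × 0.356 = 9.9324 × 10^10 m ≈ 99.32 Gm
(b) rₐ = a(1 + e) = 2.79 × 10^11 m × 1.644 = 4.58676 × 10^11 m ≈ 458.7 Gm

Final answer:
(a) rₚ = 99.32 Gm
(b) rₐ = 458.7 Gm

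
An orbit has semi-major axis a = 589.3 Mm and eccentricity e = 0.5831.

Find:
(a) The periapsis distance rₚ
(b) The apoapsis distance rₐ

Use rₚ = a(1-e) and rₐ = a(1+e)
a = 589.3 Mm = 5.893 × 10^8 m
e = 0.5831:  1 − e = 0.4169,  1 + e = 1.5831
(a) rₚ = a(1 − e) = 5.893 × 10^8 m × 0.4169 = 2.45679 × 10^8 m ≈ 245.7 Mm
(b) rₐ = a(1 + e) = 5.893 × 10^8 m × 1.5831 = 9.32921 × 10^8 m ≈ 932.9 Mm

Final answer:
(a) rₚ = 245.7 Mm
(b) rₐ = 932.9 Mm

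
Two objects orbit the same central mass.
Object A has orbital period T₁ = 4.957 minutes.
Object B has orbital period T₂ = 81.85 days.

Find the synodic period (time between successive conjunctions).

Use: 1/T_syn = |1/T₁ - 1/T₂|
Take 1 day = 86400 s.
T₁ = 4.957 minutes = 297.42 s
T₂ = 81.85 days = 7.07184 × 10^6 s
1/T₁ = 0.00336225 s⁻¹
1/T₂ = 1.41406 × 10^-7 s⁻¹
|1/T₁ − 1/T₂| = 0.00336211 s⁻¹
T_syn = 1 / |1/T₁ − 1/T₂| = 297.433 s ≈ 4.957 minutes

Final answer: T_syn = 4.957 minutes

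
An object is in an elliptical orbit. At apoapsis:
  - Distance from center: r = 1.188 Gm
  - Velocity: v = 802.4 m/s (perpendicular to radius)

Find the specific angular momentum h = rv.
r = 1.188 Gm = 1.188 × 10^9 m
v = 802.4 m/s
h = rv = 1.188 × 10^9 × 802.4 = 9.53251 × 10^11 m²/s ≈ 9.533 × 10^11 m²/s

Final answer: h = 9.533 × 10^11 m²/s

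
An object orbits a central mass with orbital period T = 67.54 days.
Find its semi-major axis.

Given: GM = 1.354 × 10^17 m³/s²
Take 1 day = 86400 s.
T = 67.54 days = 5.83546 × 10^6 s
GM = 1.354 × 10^17 m³/s²
Kepler's third law: a³ = GM T² / (4π²)
T² = 3.40525 × 10^13 s²
a³ = (1.354 × 10^17) × (3.40525 × 10^13) / (4π²) = 1.16791 × 10^29 m³
a = (a³)^(1/3) = 4.88806 × 10^9 m ≈ 4.888 Gm

Final answer: 4.888 Gm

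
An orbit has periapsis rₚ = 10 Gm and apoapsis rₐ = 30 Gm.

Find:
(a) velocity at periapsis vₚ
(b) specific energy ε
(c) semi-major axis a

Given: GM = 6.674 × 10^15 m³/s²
rₚ = 10 Gm = 1 × 10^10 m
rₐ = 30 Gm = 3 × 10^10 m
GM = 6.674 × 10^15 m³/s²
a = (rₚ + rₐ)/2 = 2 × 10^10 m
e = (rₐ − rₚ)/(rₐ + rₚ) = (2 × 10^10) / (4 × 10^10) = 0.5
(a) vₚ² = GM (2/rₚ − 1/a) = 6.674 × 10^15 × (2 × 10^-10 − 5 × 10^-11) = 1.0011 × 10^6 m²/s²;  vₚ = 1000.55 m/s ≈ 1.001 km/s
(b) 2a = 4 × 10^10 m;  ε = −GM/(2a) = -166850 J/kg ≈ -166.8 kJ/kg
(c) a = 2 × 10^10 m ≈ 20 Gm

Final answer:
(a) velocity at periapsis vₚ = 1.001 km/s
(b) specific energy ε = -166.8 kJ/kg
(c) semi-major axis a = 20 Gm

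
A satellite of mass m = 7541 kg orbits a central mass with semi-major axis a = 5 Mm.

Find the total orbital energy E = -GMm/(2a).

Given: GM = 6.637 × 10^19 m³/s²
a = 5 Mm = 5 × 10^6 m
GM = 6.637 × 10^19 m³/s²
2a = 1 × 10^7 m
GMm = 6.637 × 10^19 × 7541 = 5.00496 × 10^23 m³·kg/s²
E = −GMm/(2a) = -5.00496 × 10^16 J ≈ -50.05 PJ

Final answer: -50.05 PJ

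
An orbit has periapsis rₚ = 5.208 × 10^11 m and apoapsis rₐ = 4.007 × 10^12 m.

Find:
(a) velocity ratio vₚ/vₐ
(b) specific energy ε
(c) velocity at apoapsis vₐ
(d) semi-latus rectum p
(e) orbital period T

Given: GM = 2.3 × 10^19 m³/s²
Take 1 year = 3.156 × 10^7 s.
rₚ = 5.208 × 10^11 m
rₐ = 4.007 × 10^12 m
GM = 2.3 × 10^19 m³/s²
a = (rₚ + rₐ)/2 = 2.2639 × 10^12 m
e = (rₐ − rₚ)/(rₐ + rₚ) = (3.4862 × 10^12) / (4.5278 × 10^12) = 0.769955
(a) vₚ/vₐ = rₐ/rₚ (angular momentum) = (4.007 × 10^12) / (5.208 × 10^11) = 7.69393 ≈ 7.694
(b) 2a = 4.5278 × 10^12 m;  ε = −GM/(2a) = -5.07973 × 10^6 J/kg ≈ -5.08 MJ/kg
(c) vₐ² = GM (2/rₐ − 1/a) = 2.3 × 10^19 × (4.99127 × 10^-13 − 4.41716 × 10^-13) = 1.32045 × 10^6 m²/s²;  vₐ = 1149.11 m/s ≈ 1.149 km/s
(d) 1 − e² = 0.40717;  p = a(1 − e²) = 2.2639 × 10^12 × 0.40717 = 9.21792 × 10^11 m ≈ 9.218 × 10^11 m
(e) a³ = 1.1603 × 10^37 m³;  T = 2π √(a³/GM) = 2π × 7.10267 × 10^8 s = 4.46274 × 10^9 s ≈ 141.4 years

Final answer:
(a) velocity ratio vₚ/vₐ = 7.694
(b) specific energy ε = -5.08 MJ/kg
(c) velocity at apoapsis vₐ = 1.149 km/s
(d) semi-latus rectum p = 9.218 × 10^11 m
(e) orbital period T = 141.4 years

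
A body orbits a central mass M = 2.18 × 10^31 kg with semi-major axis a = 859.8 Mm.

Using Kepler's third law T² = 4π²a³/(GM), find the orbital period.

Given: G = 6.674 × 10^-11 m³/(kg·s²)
M = 2.18 × 10^31 kg
GM = G × M = 6.674 × 10^-11 × 2.18 × 10^31 = 1.45493 × 10^21 m³/s²
a = 859.8 Mm = 8.598 × 10^8 m
a³ = 6.35612 × 10^26 m³
T = 2π √(a³/GM) = 2π √((6.35612 × 10^26) / (1.45493 × 10^21)) = 2π × 660.959 s
T = 4152.93 s ≈ 1.154 hours

Final answer: 1.154 hours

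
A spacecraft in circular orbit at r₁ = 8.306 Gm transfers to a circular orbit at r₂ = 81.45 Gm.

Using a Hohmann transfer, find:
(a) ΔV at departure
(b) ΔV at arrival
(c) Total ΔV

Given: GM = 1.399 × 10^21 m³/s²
r₁ = 8.306 Gm = 8.306 × 10^9 m
r₂ = 81.45 Gm = 8.145 × 10^10 m
GM = 1.399 × 10^21 m³/s²
Transfer ellipse: a_t = (r₁ + r₂)/2 = 4.4878 × 10^10 m
Circular speed at r₁: v₁ = √(GM/r₁) = 410405 m/s
Transfer speed at r₁ (periapsis): v₁ₜ = √(GM(2/r₁ − 1/a_t)) = 552894 m/s
(a) ΔV₁ = v₁ₜ − v₁ = 142489 m/s ≈ 142.5 km/s
Circular speed at r₂: v₂ = √(GM/r₂) = 131058 m/s
Transfer speed at r₂ (apoapsis): v₂ₜ = √(GM(2/r₂ − 1/a_t)) = 56382.3 m/s
(b) ΔV₂ = v₂ − v₂ₜ = 74675.7 m/s ≈ 74.68 km/s
(c) ΔV_total = ΔV₁ + ΔV₂ = 217164 m/s ≈ 217.2 km/s

Final answer:
(a) ΔV₁ = 142.5 km/s
(b) ΔV₂ = 74.68 km/s
(c) ΔV_total = 217.2 km/s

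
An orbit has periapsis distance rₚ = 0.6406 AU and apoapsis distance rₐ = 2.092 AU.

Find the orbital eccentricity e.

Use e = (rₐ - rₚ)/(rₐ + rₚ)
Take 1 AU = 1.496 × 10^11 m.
rₚ = 0.6406 AU = 9.58338 × 10^10 m
rₐ = 2.092 AU = 3.12963 × 10^11 m
rₐ − rₚ = 2.17129 × 10^11 m
rₐ + rₚ = 4.08797 × 10^11 m
e = (rₐ − rₚ)/(rₐ + rₚ) = 0.531143

Final answer: e = 0.5311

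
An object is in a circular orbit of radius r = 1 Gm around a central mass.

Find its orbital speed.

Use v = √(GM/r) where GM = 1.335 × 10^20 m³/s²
r = 1 Gm = 1 × 10^9 m
GM = 1.335 × 10^20 m³/s²
GM/r = (1.335 × 10^20) / (1 × 10^9) = 1.335 × 10^11 m²/s²
v = √(GM/r) = 365377 m/s ≈ 365.4 km/s

Final answer: 365.4 km/s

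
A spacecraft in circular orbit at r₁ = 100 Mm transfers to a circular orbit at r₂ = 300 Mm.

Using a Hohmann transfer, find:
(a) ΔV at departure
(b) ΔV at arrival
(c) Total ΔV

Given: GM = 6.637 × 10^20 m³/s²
r₁ = 100 Mm = 1 × 10^8 m
r₂ = 300 Mm = 3 × 10^8 m
GM = 6.637 × 10^20 m³/s²
Transfer ellipse: a_t = (r₁ + r₂)/2 = 2 × 10^8 m
Circular speed at r₁: v₁ = √(GM/r₁) = 2.57624 × 10^6 m/s
Transfer speed at r₁ (periapsis): v₁ₜ = √(GM(2/r₁ − 1/a_t)) = 3.15523 × 10^6 m/s
(a) ΔV₁ = v₁ₜ − v₁ = 578996 m/s ≈ 579 km/s
Circular speed at r₂: v₂ = √(GM/r₂) = 1.48739 × 10^6 m/s
Transfer speed at r₂ (apoapsis): v₂ₜ = √(GM(2/r₂ − 1/a_t)) = 1.05174 × 10^6 m/s
(b) ΔV₂ = v₂ − v₂ₜ = 435647 m/s ≈ 435.6 km/s
(c) ΔV_total = ΔV₁ + ΔV₂ = 1.01464 × 10^6 m/s ≈ 1015 km/s

Final answer:
(a) ΔV₁ = 579 km/s
(b) ΔV₂ = 435.6 km/s
(c) ΔV_total = 1015 km/s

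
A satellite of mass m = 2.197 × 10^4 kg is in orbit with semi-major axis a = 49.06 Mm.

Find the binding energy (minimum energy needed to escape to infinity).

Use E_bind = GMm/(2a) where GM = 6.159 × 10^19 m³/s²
a = 49.06 Mm = 4.906 × 10^7 m
GM = 6.159 × 10^19 m³/s²
m = 2.197 × 10^4 kg
GMm = 6.159 × 10^19 × 21970 = 1.35313 × 10^24 m³·kg/s²
2a = 9.812 × 10^7 m
E_bind = GMm/(2a) = 1.37906 × 10^16 J ≈ 13.79 PJ

Final answer: 13.79 PJ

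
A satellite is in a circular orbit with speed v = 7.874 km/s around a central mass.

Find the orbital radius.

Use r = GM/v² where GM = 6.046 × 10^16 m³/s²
v = 7.874 km/s = 7874 m/s
GM = 6.046 × 10^16 m³/s²
v² = 6.19999 × 10^7 m²/s²
r = GM/v² = (6.046 × 10^16) / (6.19999 × 10^7) = 9.75163 × 10^8 m ≈ 975.2 Mm

Final answer: 975.2 Mm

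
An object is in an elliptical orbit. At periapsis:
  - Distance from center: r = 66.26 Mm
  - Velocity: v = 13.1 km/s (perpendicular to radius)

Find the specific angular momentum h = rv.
r = 66.26 Mm = 6.626 × 10^7 m
v = 13.1 km/s = 13100 m/s
h = rv = 6.626 × 10^7 × 13100 = 8.68006 × 10^11 m²/s ≈ 8.68 × 10^11 m²/s

Final answer: h = 8.68 × 10^11 m²/s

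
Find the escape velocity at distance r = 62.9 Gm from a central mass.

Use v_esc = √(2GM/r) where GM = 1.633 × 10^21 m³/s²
r = 62.9 Gm = 6.29 × 10^10 m
GM = 1.633 × 10^21 m³/s²
2GM/r = 2 × (1.633 × 10^21) / (6.29 × 10^10) = 5.19237 × 10^10 m²/s²
v_esc = √(2GM/r) = 227868 m/s ≈ 227.9 km/s

Final answer: 227.9 km/s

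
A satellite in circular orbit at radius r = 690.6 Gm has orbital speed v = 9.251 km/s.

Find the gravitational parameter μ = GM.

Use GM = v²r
r = 690.6 Gm = 6.906 × 10^11 m
v = 9.251 km/s = 9251 m/s
v² = 8.5581 × 10^7 m²/s²
GM = v²r = 8.5581 × 10^7 × 6.906 × 10^11 = 5.91022 × 10^19 m³/s²
GM ≈ 5.91 × 10^19 m³/s²

Final answer: GM = 5.91 × 10^19 m³/s²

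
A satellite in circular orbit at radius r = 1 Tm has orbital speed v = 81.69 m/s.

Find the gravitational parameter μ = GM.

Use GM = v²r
r = 1 Tm = 1 × 10^12 m
v = 81.69 m/s
v² = 6673.26 m²/s²
GM = v²r = 6673.26 × 1 × 10^12 = 6.67326 × 10^15 m³/s²
GM ≈ 6.673 × 10^15 m³/s²

Final answer: GM = 6.673 × 10^15 m³/s²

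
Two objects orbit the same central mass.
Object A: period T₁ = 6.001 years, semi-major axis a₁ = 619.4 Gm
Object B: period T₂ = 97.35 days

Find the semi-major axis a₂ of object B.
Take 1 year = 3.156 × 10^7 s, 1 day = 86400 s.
T₁ = 6.001 years = 1.89392 × 10^8 s
T₂ = 97.35 days = 8.41104 × 10^6 s
a₁ = 619.4 Gm = 6.194 × 10^11 m
Kepler's third law: (T₂/T₁)² = (a₂/a₁)³  ⇒  a₂ = a₁ (T₂/T₁)^(2/3)
T₂/T₁ = 0.0444108
(T₂/T₁)^(2/3) = 0.125408
a₂ = 6.194 × 10^11 m × 0.125408 = 7.76779 × 10^10 m ≈ 77.68 Gm

Final answer: a₂ = 77.68 Gm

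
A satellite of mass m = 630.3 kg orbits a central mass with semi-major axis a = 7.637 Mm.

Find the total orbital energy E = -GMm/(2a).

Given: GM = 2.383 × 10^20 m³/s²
a = 7.637 Mm = 7.637 × 10^6 m
GM = 2.383 × 10^20 m³/s²
2a = 1.5274 × 10^7 m
GMm = 2.383 × 10^20 × 630.3 = 1.502 × 10^23 m³·kg/s²
E = −GMm/(2a) = -9.83374 × 10^15 J ≈ -9.834 PJ

Final answer: -9.834 PJ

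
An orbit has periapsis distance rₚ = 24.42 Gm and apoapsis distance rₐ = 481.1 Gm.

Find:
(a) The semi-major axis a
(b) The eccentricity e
rₚ = 24.42 Gm = 2.442 × 10^10 m
rₐ = 481.1 Gm = 4.811 × 10^11 m
(a) a = (rₚ + rₐ)/2 = 2.5276 × 10^11 m ≈ 252.8 Gm
(b) e = (rₐ − rₚ)/(rₐ + rₚ) = (4.5668 × 10^11) / (5.0552 × 10^11) = 0.903387

Final answer:
(a) a = 252.8 Gm
(b) e = 0.9034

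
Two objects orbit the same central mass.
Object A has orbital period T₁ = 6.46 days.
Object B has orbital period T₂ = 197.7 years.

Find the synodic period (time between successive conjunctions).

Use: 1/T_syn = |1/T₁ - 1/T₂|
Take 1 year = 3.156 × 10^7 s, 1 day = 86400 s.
T₁ = 6.46 days = 558144 s
T₂ = 197.7 years = 6.23941 × 10^9 s
1/T₁ = 1.79165 × 10^-6 s⁻¹
1/T₂ = 1.60272 × 10^-10 s⁻¹
|1/T₁ − 1/T₂| = 1.79149 × 10^-6 s⁻¹
T_syn = 1 / |1/T₁ − 1/T₂| = 558194 s ≈ 6.461 days

Final answer: T_syn = 6.461 days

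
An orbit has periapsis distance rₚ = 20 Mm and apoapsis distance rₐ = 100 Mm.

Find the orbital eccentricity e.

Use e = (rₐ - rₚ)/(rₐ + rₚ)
rₚ = 20 Mm = 2 × 10^7 m
rₐ = 100 Mm = 1 × 10^8 m
rₐ − rₚ = 8 × 10^7 m
rₐ + rₚ = 1.2 × 10^8 m
e = (rₐ − rₚ)/(rₐ + rₚ) = 0.666667

Final answer: e = 0.6667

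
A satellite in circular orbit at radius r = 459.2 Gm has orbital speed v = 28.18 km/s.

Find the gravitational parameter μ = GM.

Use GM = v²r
r = 459.2 Gm = 4.592 × 10^11 m
v = 28.18 km/s = 28180 m/s
v² = 7.94112 × 10^8 m²/s²
GM = v²r = 7.94112 × 10^8 × 4.592 × 10^11 = 3.64656 × 10^20 m³/s²
GM ≈ 3.647 × 10^20 m³/s²

Final answer: GM = 3.647 × 10^20 m³/s²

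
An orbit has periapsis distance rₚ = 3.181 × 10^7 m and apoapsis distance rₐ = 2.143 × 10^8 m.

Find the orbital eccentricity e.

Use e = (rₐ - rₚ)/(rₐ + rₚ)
rₚ = 3.181 × 10^7 m
rₐ = 2.143 × 10^8 m
rₐ − rₚ = 1.8249 × 10^8 m
rₐ + rₚ = 2.4611 × 10^8 m
e = (rₐ − rₚ)/(rₐ + rₚ) = 0.741498

Final answer: e = 0.7415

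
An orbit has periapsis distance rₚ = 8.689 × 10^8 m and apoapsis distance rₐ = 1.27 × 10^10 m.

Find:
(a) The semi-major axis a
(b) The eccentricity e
rₚ = 8.689 × 10^8 m
rₐ = 1.27 × 10^10 m
(a) a = (rₚ + rₐ)/2 = 6.78445 × 10^9 m ≈ 6.784 × 10^9 m
(b) e = (rₐ − rₚ)/(rₐ + rₚ) = (1.18311 × 10^10) / (1.35689 × 10^10) = 0.871928

Final answer:
(a) a = 6.784 × 10^9 m
(b) e = 0.8719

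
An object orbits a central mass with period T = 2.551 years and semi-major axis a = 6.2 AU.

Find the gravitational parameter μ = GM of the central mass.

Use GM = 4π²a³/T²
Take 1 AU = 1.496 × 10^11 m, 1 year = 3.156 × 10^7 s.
T = 2.551 years = 8.05096 × 10^7 s
a = 6.2 AU = 9.2752 × 10^11 m
a³ = 7.97939 × 10^35 m³
T² = 6.48179 × 10^15 s²
GM = 4π² × (7.97939 × 10^35) / (6.48179 × 10^15) = 4.85998 × 10^21 m³/s²
GM ≈ 4.86 × 10^21 m³/s²

Final answer: GM = 4.86 × 10^21 m³/s²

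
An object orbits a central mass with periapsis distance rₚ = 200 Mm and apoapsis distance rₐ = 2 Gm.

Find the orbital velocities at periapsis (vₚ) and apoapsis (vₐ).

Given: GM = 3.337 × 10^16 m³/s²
rₚ = 200 Mm = 2 × 10^8 m
rₐ = 2 Gm = 2 × 10^9 m
GM = 3.337 × 10^16 m³/s²
a = (rₚ + rₐ)/2 = 1.1 × 10^9 m
Vis-viva: v² = GM (2/r − 1/a)
vₚ² = 3.337 × 10^16 × (1 × 10^-8 − 9.09091 × 10^-10) = 3.03364 × 10^8 m²/s²
vₚ = 17417.3 m/s ≈ 17.42 km/s
vₐ² = 3.337 × 10^16 × (1 × 10^-9 − 9.09091 × 10^-10) = 3.03364 × 10^6 m²/s²
vₐ = 1741.73 m/s ≈ 1.742 km/s

Final answer: vₚ = 17.42 km/s, vₐ = 1.742 km/s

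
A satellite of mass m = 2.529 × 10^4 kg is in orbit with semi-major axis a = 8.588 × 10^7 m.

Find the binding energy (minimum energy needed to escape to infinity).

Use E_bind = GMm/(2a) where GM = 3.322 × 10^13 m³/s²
a = 8.588 × 10^7 m
GM = 3.322 × 10^13 m³/s²
m = 2.529 × 10^4 kg
GMm = 3.322 × 10^13 × 25290 = 8.40134 × 10^17 m³·kg/s²
2a = 1.7176 × 10^8 m
E_bind = GMm/(2a) = 4.89132 × 10^9 J ≈ 4.891 GJ

Final answer: 4.891 GJ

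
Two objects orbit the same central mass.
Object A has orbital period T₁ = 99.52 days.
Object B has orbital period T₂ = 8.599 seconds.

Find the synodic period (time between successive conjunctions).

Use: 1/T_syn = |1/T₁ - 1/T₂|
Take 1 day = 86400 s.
T₁ = 99.52 days = 8.59853 × 10^6 s
T₂ = 8.599 seconds
1/T₁ = 1.16299 × 10^-7 s⁻¹
1/T₂ = 0.116293 s⁻¹
|1/T₁ − 1/T₂| = 0.116292 s⁻¹
T_syn = 1 / |1/T₁ − 1/T₂| = 8.59901 s ≈ 8.599 seconds

Final answer: T_syn = 8.599 seconds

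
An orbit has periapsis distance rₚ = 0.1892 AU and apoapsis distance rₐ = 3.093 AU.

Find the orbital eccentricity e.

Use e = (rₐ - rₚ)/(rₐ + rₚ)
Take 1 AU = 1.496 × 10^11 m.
rₚ = 0.1892 AU = 2.83043 × 10^10 m
rₐ = 3.093 AU = 4.62713 × 10^11 m
rₐ − rₚ = 4.34408 × 10^11 m
rₐ + rₚ = 4.91017 × 10^11 m
e = (rₐ − rₚ)/(rₐ + rₚ) = 0.884711

Final answer: e = 0.8847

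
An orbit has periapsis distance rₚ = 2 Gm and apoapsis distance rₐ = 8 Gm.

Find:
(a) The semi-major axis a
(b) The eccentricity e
rₚ = 2 Gm = 2 × 10^9 m
rₐ = 8 Gm = 8 × 10^9 m
(a) a = (rₚ + rₐ)/2 = 5 × 10^9 m ≈ 5 Gm
(b) e = (rₐ − rₚ)/(rₐ + rₚ) = (6 × 10^9) / (1 × 10^10) = 0.6

Final answer:
(a) a = 5 Gm
(b) e = 0.6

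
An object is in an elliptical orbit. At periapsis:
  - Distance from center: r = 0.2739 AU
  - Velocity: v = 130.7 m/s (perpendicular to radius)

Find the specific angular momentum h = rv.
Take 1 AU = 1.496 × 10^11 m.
r = 0.2739 AU = 4.09754 × 10^10 m
v = 130.7 m/s
h = rv = 4.09754 × 10^10 × 130.7 = 5.35549 × 10^12 m²/s ≈ 5.355 × 10^12 m²/s

Final answer: h = 5.355 × 10^12 m²/s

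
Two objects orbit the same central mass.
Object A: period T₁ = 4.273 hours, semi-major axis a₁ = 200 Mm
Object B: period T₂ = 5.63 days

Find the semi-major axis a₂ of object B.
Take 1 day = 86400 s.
T₁ = 4.273 hours = 15382.8 s
T₂ = 5.63 days = 486432 s
a₁ = 200 Mm = 2 × 10^8 m
Kepler's third law: (T₂/T₁)² = (a₂/a₁)³  ⇒  a₂ = a₁ (T₂/T₁)^(2/3)
T₂/T₁ = 31.6218
(T₂/T₁)^(2/3) = 9.9998
a₂ = 2 × 10^8 m × 9.9998 = 1.99996 × 10^9 m ≈ 2 Gm

Final answer: a₂ = 2 Gm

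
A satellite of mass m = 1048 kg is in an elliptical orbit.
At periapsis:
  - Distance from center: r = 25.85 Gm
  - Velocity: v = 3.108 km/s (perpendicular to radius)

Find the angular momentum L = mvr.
r = 25.85 Gm = 2.585 × 10^10 m
v = 3.108 km/s = 3108 m/s
vr = 3108 × 2.585 × 10^10 = 8.03418 × 10^13 m²/s
L = m × vr = 1048 × 8.03418 × 10^13 = 8.41982 × 10^16 kg·m²/s ≈ 8.42 × 10^16 kg·m²/s

Final answer: L = 8.42 × 10^16 kg·m²/s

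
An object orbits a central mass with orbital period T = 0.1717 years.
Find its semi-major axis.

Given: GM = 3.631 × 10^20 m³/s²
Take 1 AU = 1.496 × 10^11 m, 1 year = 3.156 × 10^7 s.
T = 0.1717 years = 5.41885 × 10^6 s
GM = 3.631 × 10^20 m³/s²
Kepler's third law: a³ = GM T² / (4π²)
T² = 2.9364 × 10^13 s²
a³ = (3.631 × 10^20) × (2.9364 × 10^13) / (4π²) = 2.70073 × 10^32 m³
a = (a³)^(1/3) = 6.46389 × 10^10 m ≈ 0.4321 AU

Final answer: 0.4321 AU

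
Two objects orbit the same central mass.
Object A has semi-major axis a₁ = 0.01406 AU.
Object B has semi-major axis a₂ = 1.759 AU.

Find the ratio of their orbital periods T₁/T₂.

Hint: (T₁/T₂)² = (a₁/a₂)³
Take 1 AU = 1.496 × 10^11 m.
a₁ = 0.01406 AU = 2.10338 × 10^9 m
a₂ = 1.759 AU = 2.63146 × 10^11 m
a₁/a₂ = 0.00799318
T₁/T₂ = (a₁/a₂)^(3/2) = (0.00799318)^1.5 = 0.000714627

Final answer: T₁/T₂ = 0.0007146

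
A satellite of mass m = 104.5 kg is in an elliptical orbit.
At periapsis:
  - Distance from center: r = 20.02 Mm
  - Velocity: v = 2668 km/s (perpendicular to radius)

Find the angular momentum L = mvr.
r = 20.02 Mm = 2.002 × 10^7 m
v = 2668 km/s = 2.668 × 10^6 m/s
vr = 2.668 × 10^6 × 2.002 × 10^7 = 5.34134 × 10^13 m²/s
L = m × vr = 104.5 × 5.34134 × 10^13 = 5.5817 × 10^15 kg·m²/s ≈ 5.582 × 10^15 kg·m²/s

Final answer: L = 5.582 × 10^15 kg·m²/s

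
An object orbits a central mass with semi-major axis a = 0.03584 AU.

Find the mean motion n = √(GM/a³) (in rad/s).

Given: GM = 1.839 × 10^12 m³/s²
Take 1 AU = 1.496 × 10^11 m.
a = 0.03584 AU = 5.36166 × 10^9 m
GM = 1.839 × 10^12 m³/s²
a³ = 1.54134 × 10^29 m³
GM/a³ = (1.839 × 10^12) / (1.54134 × 10^29) = 1.19312 × 10^-17 s⁻²
n = √(GM/a³) = 3.45415 × 10^-9 rad/s ≈ 3.454 × 10^-9 rad/s

Final answer: n = 3.454 × 10^-9 rad/s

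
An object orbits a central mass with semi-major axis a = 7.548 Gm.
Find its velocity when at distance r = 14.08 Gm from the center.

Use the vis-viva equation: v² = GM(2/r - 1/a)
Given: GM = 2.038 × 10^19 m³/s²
a = 7.548 Gm = 7.548 × 10^9 m
r = 14.08 Gm = 1.408 × 10^10 m
GM = 2.038 × 10^19 m³/s²
2/r − 1/a = 1.42045 × 10^-10 − 1.32485 × 10^-10 = 9.56003 × 10^-12 m⁻¹
v² = GM (2/r − 1/a) = 1.94833 × 10^8 m²/s²
v = 13958.3 m/s ≈ 13.96 km/s

Final answer: 13.96 km/s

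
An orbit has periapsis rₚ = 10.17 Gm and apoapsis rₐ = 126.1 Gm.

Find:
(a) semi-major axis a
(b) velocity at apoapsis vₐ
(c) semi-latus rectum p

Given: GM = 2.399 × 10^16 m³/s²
rₚ = 10.17 Gm = 1.017 × 10^10 m
rₐ = 126.1 Gm = 1.261 × 10^11 m
GM = 2.399 × 10^16 m³/s²
a = (rₚ + rₐ)/2 = 6.8135 × 10^10 m
e = (rₐ − rₚ)/(rₐ + rₚ) = (1.1593 × 10^11) / (1.3627 × 10^11) = 0.850738
(a) a = 6.8135 × 10^10 m ≈ 68.14 Gm
(b) vₐ² = GM (2/rₐ − 1/a) = 2.399 × 10^16 × (1.58604 × 10^-11 − 1.46767 × 10^-11) = 28396.6 m²/s²;  vₐ = 168.513 m/s ≈ 168.5 m/s
(c) 1 − e² = 0.276246;  p = a(1 − e²) = 6.8135 × 10^10 × 0.276246 = 1.8822 × 10^10 m ≈ 18.82 Gm

Final answer:
(a) semi-major axis a = 68.14 Gm
(b) velocity at apoapsis vₐ = 168.5 m/s
(c) semi-latus rectum p = 18.82 Gm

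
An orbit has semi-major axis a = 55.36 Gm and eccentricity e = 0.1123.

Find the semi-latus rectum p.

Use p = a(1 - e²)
a = 55.36 Gm = 5.536 × 10^10 m
e = 0.1123,  e² = 0.0126113,  1 − e² = 0.987389
p = a(1 − e²) = 5.536 × 10^10 m × 0.987389 = 5.46618 × 10^10 m ≈ 54.66 Gm

Final answer: p = 54.66 Gm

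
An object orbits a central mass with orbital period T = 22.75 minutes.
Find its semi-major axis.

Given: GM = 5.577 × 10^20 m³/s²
T = 22.75 minutes = 1365 s
GM = 5.577 × 10^20 m³/s²
Kepler's third law: a³ = GM T² / (4π²)
T² = 1.86322 × 10^6 s²
a³ = (5.577 × 10^20) × (1.86322 × 10^6) / (4π²) = 2.63212 × 10^25 m³
a = (a³)^(1/3) = 2.97465 × 10^8 m ≈ 297.5 Mm

Final answer: 297.5 Mm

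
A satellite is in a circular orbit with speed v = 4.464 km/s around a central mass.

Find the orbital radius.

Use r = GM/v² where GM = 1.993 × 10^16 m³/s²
v = 4.464 km/s = 4464 m/s
GM = 1.993 × 10^16 m³/s²
v² = 1.99273 × 10^7 m²/s²
r = GM/v² = (1.993 × 10^16) / (1.99273 × 10^7) = 1.00014 × 10^9 m ≈ 1 Gm

Final answer: 1 Gm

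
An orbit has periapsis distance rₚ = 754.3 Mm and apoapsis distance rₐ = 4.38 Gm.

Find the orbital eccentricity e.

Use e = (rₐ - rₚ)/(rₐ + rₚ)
rₚ = 754.3 Mm = 7.543 × 10^8 m
rₐ = 4.38 Gm = 4.38 × 10^9 m
rₐ − rₚ = 3.6257 × 10^9 m
rₐ + rₚ = 5.1343 × 10^9 m
e = (rₐ − rₚ)/(rₐ + rₚ) = 0.706172

Final answer: e = 0.7062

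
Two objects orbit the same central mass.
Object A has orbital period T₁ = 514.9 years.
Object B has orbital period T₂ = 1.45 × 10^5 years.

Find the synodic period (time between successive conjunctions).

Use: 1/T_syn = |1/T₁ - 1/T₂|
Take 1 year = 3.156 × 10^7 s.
T₁ = 514.9 years = 1.62502 × 10^10 s
T₂ = 1.45 × 10^5 years = 4.5762 × 10^12 s
1/T₁ = 6.15375 × 10^-11 s⁻¹
1/T₂ = 2.18522 × 10^-13 s⁻¹
|1/T₁ − 1/T₂| = 6.1319 × 10^-11 s⁻¹
T_syn = 1 / |1/T₁ − 1/T₂| = 1.63082 × 10^10 s ≈ 516.7 years

Final answer: T_syn = 516.7 years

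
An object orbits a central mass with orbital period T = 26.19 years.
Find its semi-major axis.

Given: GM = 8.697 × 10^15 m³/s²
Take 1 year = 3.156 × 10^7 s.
T = 26.19 years = 8.26556 × 10^8 s
GM = 8.697 × 10^15 m³/s²
Kepler's third law: a³ = GM T² / (4π²)
T² = 6.83195 × 10^17 s²
a³ = (8.697 × 10^15) × (6.83195 × 10^17) / (4π²) = 1.50506 × 10^32 m³
a = (a³)^(1/3) = 5.31926 × 10^10 m ≈ 53.19 Gm

Final answer: 53.19 Gm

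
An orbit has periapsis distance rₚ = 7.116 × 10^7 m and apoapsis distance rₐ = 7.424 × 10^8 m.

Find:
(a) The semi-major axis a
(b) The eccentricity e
rₚ = 7.116 × 10^7 m
rₐ = 7.424 × 10^8 m
(a) a = (rₚ + rₐ)/2 = 4.0678 × 10^8 m ≈ 4.068 × 10^8 m
(b) e = (rₐ − rₚ)/(rₐ + rₚ) = (6.7124 × 10^8) / (8.1356 × 10^8) = 0.825065

Final answer:
(a) a = 4.068 × 10^8 m
(b) e = 0.8251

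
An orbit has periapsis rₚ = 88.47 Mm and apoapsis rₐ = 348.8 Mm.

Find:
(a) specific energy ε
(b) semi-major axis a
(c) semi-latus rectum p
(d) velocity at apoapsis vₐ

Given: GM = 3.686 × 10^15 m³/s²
rₚ = 88.47 Mm = 8.847 × 10^7 m
rₐ = 348.8 Mm = 3.488 × 10^8 m
GM = 3.686 × 10^15 m³/s²
a = (rₚ + rₐ)/2 = 2.18635 × 10^8 m
e = (rₐ − rₚ)/(rₐ + rₚ) = (2.6033 × 10^8) / (4.3727 × 10^8) = 0.595353
(a) 2a = 4.3727 × 10^8 m;  ε = −GM/(2a) = -8.42957 × 10^6 J/kg ≈ -8.43 MJ/kg
(b) a = 2.18635 × 10^8 m ≈ 218.6 Mm
(c) 1 − e² = 0.645555;  p = a(1 − e²) = 2.18635 × 10^8 × 0.645555 = 1.41141 × 10^8 m ≈ 141.1 Mm
(d) vₐ² = GM (2/rₐ − 1/a) = 3.686 × 10^15 × (5.73394 × 10^-9 − 4.57383 × 10^-9) = 4.27617 × 10^6 m²/s²;  vₐ = 2067.89 m/s ≈ 2.068 km/s

Final answer:
(a) specific energy ε = -8.43 MJ/kg
(b) semi-major axis a = 218.6 Mm
(c) semi-latus rectum p = 141.1 Mm
(d) velocity at apoapsis vₐ = 2.068 km/s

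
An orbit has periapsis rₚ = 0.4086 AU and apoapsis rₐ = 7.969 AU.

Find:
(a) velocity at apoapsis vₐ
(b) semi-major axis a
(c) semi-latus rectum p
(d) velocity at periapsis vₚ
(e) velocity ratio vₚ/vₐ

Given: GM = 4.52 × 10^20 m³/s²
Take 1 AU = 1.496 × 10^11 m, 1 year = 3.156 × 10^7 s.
rₚ = 0.4086 AU = 6.11266 × 10^10 m
rₐ = 7.969 AU = 1.19216 × 10^12 m
GM = 4.52 × 10^20 m³/s²
a = (rₚ + rₐ)/2 = 6.26644 × 10^11 m
e = (rₐ − rₚ)/(rₐ + rₚ) = (1.13104 × 10^12) / (1.25329 × 10^12) = 0.902454
(a) vₐ² = GM (2/rₐ − 1/a) = 4.52 × 10^20 × (1.67762 × 10^-12 − 1.5958 × 10^-12) = 3.69838 × 10^7 m²/s²;  vₐ = 6081.43 m/s ≈ 1.283 AU/year
(b) a = 6.26644 × 10^11 m ≈ 4.189 AU
(c) 1 − e² = 0.185576;  p = a(1 − e²) = 6.26644 × 10^11 × 0.185576 = 1.1629 × 10^11 m ≈ 0.7773 AU
(d) vₚ² = GM (2/rₚ − 1/a) = 4.52 × 10^20 × (3.2719 × 10^-11 − 1.5958 × 10^-12) = 1.40677 × 10^10 m²/s²;  vₚ = 118607 m/s ≈ 25.02 AU/year
(e) vₚ/vₐ = rₐ/rₚ (angular momentum) = (1.19216 × 10^12) / (6.11266 × 10^10) = 19.5032 ≈ 19.5

Final answer:
(a) velocity at apoapsis vₐ = 1.283 AU/year
(b) semi-major axis a = 4.189 AU
(c) semi-latus rectum p = 0.7773 AU
(d) velocity at periapsis vₚ = 25.02 AU/year
(e) velocity ratio vₚ/vₐ = 19.5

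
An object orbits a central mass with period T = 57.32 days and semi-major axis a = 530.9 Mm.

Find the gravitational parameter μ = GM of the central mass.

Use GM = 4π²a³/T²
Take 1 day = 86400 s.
T = 57.32 days = 4.95245 × 10^6 s
a = 530.9 Mm = 5.309 × 10^8 m
a³ = 1.49637 × 10^26 m³
T² = 2.45267 × 10^13 s²
GM = 4π² × (1.49637 × 10^26) / (2.45267 × 10^13) = 2.40856 × 10^14 m³/s²
GM ≈ 2.409 × 10^14 m³/s²

Final answer: GM = 2.409 × 10^14 m³/s²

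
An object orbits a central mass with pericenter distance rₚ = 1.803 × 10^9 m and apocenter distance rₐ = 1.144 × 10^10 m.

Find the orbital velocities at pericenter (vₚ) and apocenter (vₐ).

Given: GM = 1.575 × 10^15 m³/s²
rₚ = 1.803 × 10^9 m
rₐ = 1.144 × 10^10 m
GM = 1.575 × 10^15 m³/s²
a = (rₚ + rₐ)/2 = 6.6215 × 10^9 m
Vis-viva: v² = GM (2/r − 1/a)
vₚ² = 1.575 × 10^15 × (1.10926 × 10^-9 − 1.51023 × 10^-10) = 1.50923 × 10^6 m²/s²
vₚ = 1228.51 m/s ≈ 1.229 km/s
vₐ² = 1.575 × 10^15 × (1.74825 × 10^-10 − 1.51023 × 10^-10) = 37488.1 m²/s²
vₐ = 193.619 m/s ≈ 193.6 m/s

Final answer: vₚ = 1.229 km/s, vₐ = 193.6 m/s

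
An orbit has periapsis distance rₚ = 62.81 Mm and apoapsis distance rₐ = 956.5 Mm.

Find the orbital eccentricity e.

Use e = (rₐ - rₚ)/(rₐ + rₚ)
rₚ = 62.81 Mm = 6.281 × 10^7 m
rₐ = 956.5 Mm = 9.565 × 10^8 m
rₐ − rₚ = 8.9369 × 10^8 m
rₐ + rₚ = 1.01931 × 10^9 m
e = (rₐ − rₚ)/(rₐ + rₚ) = 0.87676

Final answer: e = 0.8768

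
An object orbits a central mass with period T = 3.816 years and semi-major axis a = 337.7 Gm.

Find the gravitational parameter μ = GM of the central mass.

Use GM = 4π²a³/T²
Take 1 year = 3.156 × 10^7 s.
T = 3.816 years = 1.20433 × 10^8 s
a = 337.7 Gm = 3.377 × 10^11 m
a³ = 3.85117 × 10^34 m³
T² = 1.45041 × 10^16 s²
GM = 4π² × (3.85117 × 10^34) / (1.45041 × 10^16) = 1.04824 × 10^20 m³/s²
GM ≈ 1.048 × 10^20 m³/s²

Final answer: GM = 1.048 × 10^20 m³/s²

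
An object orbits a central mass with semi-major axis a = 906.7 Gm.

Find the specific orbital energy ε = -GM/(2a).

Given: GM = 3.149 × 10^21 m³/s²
a = 906.7 Gm = 9.067 × 10^11 m
GM = 3.149 × 10^21 m³/s²
2a = 1.8134 × 10^12 m
ε = −GM/(2a) = -1.73652 × 10^9 J/kg ≈ -1.737 GJ/kg

Final answer: -1.737 GJ/kg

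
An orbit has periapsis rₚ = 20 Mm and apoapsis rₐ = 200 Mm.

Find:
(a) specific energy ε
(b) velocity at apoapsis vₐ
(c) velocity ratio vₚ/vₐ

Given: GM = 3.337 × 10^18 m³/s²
rₚ = 20 Mm = 2 × 10^7 m
rₐ = 200 Mm = 2 × 10^8 m
GM = 3.337 × 10^18 m³/s²
a = (rₚ + rₐ)/2 = 1.1 × 10^8 m
e = (rₐ − rₚ)/(rₐ + rₚ) = (1.8 × 10^8) / (2.2 × 10^8) = 0.818182
(a) 2a = 2.2 × 10^8 m;  ε = −GM/(2a) = -1.51682 × 10^10 J/kg ≈ -15.17 GJ/kg
(b) vₐ² = GM (2/rₐ − 1/a) = 3.337 × 10^18 × (1 × 10^-8 − 9.09091 × 10^-9) = 3.03364 × 10^9 m²/s²;  vₐ = 55078.5 m/s ≈ 55.08 km/s
(c) vₚ/vₐ = rₐ/rₚ (angular momentum) = (2 × 10^8) / (2 × 10^7) = 10 ≈ 10

Final answer:
(a) specific energy ε = -15.17 GJ/kg
(b) velocity at apoapsis vₐ = 55.08 km/s
(c) velocity ratio vₚ/vₐ = 10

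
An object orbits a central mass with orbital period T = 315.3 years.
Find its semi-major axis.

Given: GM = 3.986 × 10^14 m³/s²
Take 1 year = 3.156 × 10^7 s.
T = 315.3 years = 9.95087 × 10^9 s
GM = 3.986 × 10^14 m³/s²
Kepler's third law: a³ = GM T² / (4π²)
T² = 9.90198 × 10^19 s²
a³ = (3.986 × 10^14) × (9.90198 × 10^19) / (4π²) = 9.99769 × 10^32 m³
a = (a³)^(1/3) = 9.99923 × 10^10 m ≈ 99.99 Gm

Final answer: 99.99 Gm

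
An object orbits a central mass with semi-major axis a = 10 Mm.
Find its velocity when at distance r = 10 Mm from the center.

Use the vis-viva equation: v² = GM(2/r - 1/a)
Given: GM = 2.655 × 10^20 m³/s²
a = 10 Mm = 1 × 10^7 m
r = 10 Mm = 1 × 10^7 m
GM = 2.655 × 10^20 m³/s²
2/r − 1/a = 2 × 10^-7 − 1 × 10^-7 = 1 × 10^-7 m⁻¹
v² = GM (2/r − 1/a) = 2.655 × 10^13 m²/s²
v = 5.15267 × 10^6 m/s ≈ 5153 km/s

Final answer: 5153 km/s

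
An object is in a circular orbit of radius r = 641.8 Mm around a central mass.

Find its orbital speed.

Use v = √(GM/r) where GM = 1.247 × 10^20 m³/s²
r = 641.8 Mm = 6.418 × 10^8 m
GM = 1.247 × 10^20 m³/s²
GM/r = (1.247 × 10^20) / (6.418 × 10^8) = 1.94297 × 10^11 m²/s²
v = √(GM/r) = 440792 m/s ≈ 440.8 km/s

Final answer: 440.8 km/s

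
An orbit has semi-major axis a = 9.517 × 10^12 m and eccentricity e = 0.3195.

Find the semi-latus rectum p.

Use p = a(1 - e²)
a = 9.517 × 10^12 m
e = 0.3195,  e² = 0.10208,  1 − e² = 0.89792
p = a(1 − e²) = 9.517 × 10^12 m × 0.89792 = 8.5455 × 10^12 m ≈ 8.546 × 10^12 m

Final answer: p = 8.546 × 10^12 m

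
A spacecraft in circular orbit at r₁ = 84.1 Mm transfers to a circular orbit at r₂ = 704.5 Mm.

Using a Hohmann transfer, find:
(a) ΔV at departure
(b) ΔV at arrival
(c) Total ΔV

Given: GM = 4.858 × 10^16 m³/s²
r₁ = 84.1 Mm = 8.41 × 10^7 m
r₂ = 704.5 Mm = 7.045 × 10^8 m
GM = 4.858 × 10^16 m³/s²
Transfer ellipse: a_t = (r₁ + r₂)/2 = 3.943 × 10^8 m
Circular speed at r₁: v₁ = √(GM/r₁) = 24034.3 m/s
Transfer speed at r₁ (periapsis): v₁ₜ = √(GM(2/r₁ − 1/a_t)) = 32126.1 m/s
(a) ΔV₁ = v₁ₜ − v₁ = 8091.83 m/s ≈ 8.092 km/s
Circular speed at r₂: v₂ = √(GM/r₂) = 8304.02 m/s
Transfer speed at r₂ (apoapsis): v₂ₜ = √(GM(2/r₂ − 1/a_t)) = 3835.07 m/s
(b) ΔV₂ = v₂ − v₂ₜ = 4468.95 m/s ≈ 4.469 km/s
(c) ΔV_total = ΔV₁ + ΔV₂ = 12560.8 m/s ≈ 12.56 km/s

Final answer:
(a) ΔV₁ = 8.092 km/s
(b) ΔV₂ = 4.469 km/s
(c) ΔV_total = 12.56 km/s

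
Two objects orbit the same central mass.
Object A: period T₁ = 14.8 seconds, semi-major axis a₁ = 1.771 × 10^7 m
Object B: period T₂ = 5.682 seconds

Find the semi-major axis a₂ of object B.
T₁ = 14.8 seconds
T₂ = 5.682 seconds
a₁ = 1.771 × 10^7 m
Kepler's third law: (T₂/T₁)² = (a₂/a₁)³  ⇒  a₂ = a₁ (T₂/T₁)^(2/3)
T₂/T₁ = 0.383919
(T₂/T₁)^(2/3) = 0.528234
a₂ = 1.771 × 10^7 m × 0.528234 = 9.35502 × 10^6 m ≈ 9.355 × 10^6 m

Final answer: a₂ = 9.355 × 10^6 m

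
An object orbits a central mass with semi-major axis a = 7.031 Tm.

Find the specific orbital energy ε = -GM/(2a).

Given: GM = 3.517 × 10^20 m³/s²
a = 7.031 Tm = 7.031 × 10^12 m
GM = 3.517 × 10^20 m³/s²
2a = 1.4062 × 10^13 m
ε = −GM/(2a) = -2.50107 × 10^7 J/kg ≈ -25.01 MJ/kg

Final answer: -25.01 MJ/kg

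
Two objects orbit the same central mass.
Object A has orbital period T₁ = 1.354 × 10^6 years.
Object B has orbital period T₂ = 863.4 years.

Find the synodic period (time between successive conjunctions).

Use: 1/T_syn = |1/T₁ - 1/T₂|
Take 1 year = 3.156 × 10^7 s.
T₁ = 1.354 × 10^6 years = 4.27322 × 10^13 s
T₂ = 863.4 years = 2.72489 × 10^10 s
1/T₁ = 2.34015 × 10^-14 s⁻¹
1/T₂ = 3.66987 × 10^-11 s⁻¹
|1/T₁ − 1/T₂| = 3.66753 × 10^-11 s⁻¹
T_syn = 1 / |1/T₁ − 1/T₂| = 2.72663 × 10^10 s ≈ 864 years

Final answer: T_syn = 864 years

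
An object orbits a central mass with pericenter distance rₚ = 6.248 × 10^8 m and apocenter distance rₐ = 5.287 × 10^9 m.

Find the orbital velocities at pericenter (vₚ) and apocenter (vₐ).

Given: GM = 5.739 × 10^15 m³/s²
rₚ = 6.248 × 10^8 m
rₐ = 5.287 × 10^9 m
GM = 5.739 × 10^15 m³/s²
a = (rₚ + rₐ)/2 = 2.9559 × 10^9 m
Vis-viva: v² = GM (2/r − 1/a)
vₚ² = 5.739 × 10^15 × (3.20102 × 10^-9 − 3.38306 × 10^-10) = 1.64291 × 10^7 m²/s²
vₚ = 4053.29 m/s ≈ 4.053 km/s
vₐ² = 5.739 × 10^15 × (3.78286 × 10^-10 − 3.38306 × 10^-10) = 229445 m²/s²
vₐ = 479.004 m/s ≈ 479 m/s

Final answer: vₚ = 4.053 km/s, vₐ = 479 m/s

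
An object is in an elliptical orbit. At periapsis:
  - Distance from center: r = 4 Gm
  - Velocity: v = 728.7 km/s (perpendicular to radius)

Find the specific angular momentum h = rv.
r = 4 Gm = 4 × 10^9 m
v = 728.7 km/s = 728700 m/s
h = rv = 4 × 10^9 × 728700 = 2.9148 × 10^15 m²/s ≈ 2.915 × 10^15 m²/s

Final answer: h = 2.915 × 10^15 m²/s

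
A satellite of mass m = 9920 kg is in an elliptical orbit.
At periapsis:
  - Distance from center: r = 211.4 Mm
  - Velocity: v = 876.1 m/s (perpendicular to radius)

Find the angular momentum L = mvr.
r = 211.4 Mm = 2.114 × 10^8 m
v = 876.1 m/s
vr = 876.1 × 2.114 × 10^8 = 1.85208 × 10^11 m²/s
L = m × vr = 9920 × 1.85208 × 10^11 = 1.83726 × 10^15 kg·m²/s ≈ 1.837 × 10^15 kg·m²/s

Final answer: L = 1.837 × 10^15 kg·m²/s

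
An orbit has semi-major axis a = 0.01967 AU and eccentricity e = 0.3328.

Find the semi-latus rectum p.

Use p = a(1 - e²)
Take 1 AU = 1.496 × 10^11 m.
a = 0.01967 AU = 2.94263 × 10^9 m
e = 0.3328,  e² = 0.110756,  1 − e² = 0.889244
p = a(1 − e²) = 2.94263 × 10^9 m × 0.889244 = 2.61672 × 10^9 m ≈ 0.01749 AU

Final answer: p = 0.01749 AU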